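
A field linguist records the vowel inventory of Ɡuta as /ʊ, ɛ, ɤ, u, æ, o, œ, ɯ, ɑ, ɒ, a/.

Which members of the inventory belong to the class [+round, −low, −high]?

o, œ

First, the [+round] segments are /ʊ, u, o, œ, ɒ/.
Of those, [−low] gives /ʊ, u, o, œ/.
Among these, [−high] leaves /o, œ/.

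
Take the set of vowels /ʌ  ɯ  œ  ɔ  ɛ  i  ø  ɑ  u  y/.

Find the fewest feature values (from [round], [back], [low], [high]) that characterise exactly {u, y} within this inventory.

[+high, +round]

The class [+high], [+round] has exactly /u, y/ as its extension in this inventory. No smaller conjunction from the listed features achieves this: [+round] alone would also admit /œ, ɔ, ø/; [+high] alone would also admit /ɯ, i/; and checking the remaining single features turns up none with this extension.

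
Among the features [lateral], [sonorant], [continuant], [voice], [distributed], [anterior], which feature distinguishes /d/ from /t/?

[voice]

/d/ is the voiced alveolar stop and /t/ is the voiceless alveolar stop. Both are [−lateral], [−sonorant], [−continuant], [−distributed], [+anterior]. /d/ is [+voice] while /t/ is [−voice], so the distinguishing feature is [voice].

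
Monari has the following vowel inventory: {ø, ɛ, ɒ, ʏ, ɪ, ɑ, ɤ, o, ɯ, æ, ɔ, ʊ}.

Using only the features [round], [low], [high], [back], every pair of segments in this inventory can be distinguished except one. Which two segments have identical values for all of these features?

On the given features, /ɔ/ and /o/ have an identical profile: [+round], [-low], [-high], [+back]. No other two segments in the inventory coincide on all 4 features. (They do differ in [tense], which is not among the given features.)

ɔ, o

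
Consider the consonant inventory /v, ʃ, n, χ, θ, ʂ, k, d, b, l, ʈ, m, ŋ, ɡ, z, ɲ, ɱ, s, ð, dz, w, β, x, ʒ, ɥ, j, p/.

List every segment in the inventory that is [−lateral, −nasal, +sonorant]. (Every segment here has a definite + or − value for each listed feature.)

Eliminate segments failing any feature: /v, ʃ, χ, θ, ʂ, k, d, b, ʈ, ɡ, z, s, ð, dz, β, x, ʒ, p/ are [−sonorant]; /n, m, ŋ, ɲ, ɱ/ are [+nasal]; /l/ is [+lateral]. The remaining /w, ɥ, j/ satisfy [−lateral], [−nasal], [+sonorant].

w, ɥ, j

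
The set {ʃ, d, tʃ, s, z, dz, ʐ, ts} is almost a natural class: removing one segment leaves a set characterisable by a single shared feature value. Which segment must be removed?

d

/z, dz, ʐ, ts, ʃ, tʃ, s/ are all [+strident], but /d/ (voiced alveolar stop) is [−strident]. No other single segment can be removed to leave a set sharing one feature value that the removed segment lacks, so /d/ is the odd one out.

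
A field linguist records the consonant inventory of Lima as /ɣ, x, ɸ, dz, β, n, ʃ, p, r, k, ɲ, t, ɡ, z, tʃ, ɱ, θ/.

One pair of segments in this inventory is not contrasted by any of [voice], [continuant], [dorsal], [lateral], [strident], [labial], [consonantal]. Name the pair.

On the given features, /ɡ/ and /ɲ/ have an identical profile: [+voice], [−continuant], [+dorsal], [−lateral], [−strident], [−labial], [+consonantal]. No other two segments in the inventory coincide on all 7 features. (They do differ in [sonorant], [nasal] and [back], which are not among the given features.)

ɡ, ɲ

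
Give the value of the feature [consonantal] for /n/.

/n/ is the alveolar nasal, hence [+consonantal].

[+consonantal]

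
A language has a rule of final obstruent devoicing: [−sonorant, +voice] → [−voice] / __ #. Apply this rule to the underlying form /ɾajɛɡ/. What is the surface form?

[ɾajɛk]

The only segment in the rule's environment that also matches [−sonorant, +voice] is /ɡ/. Applying [−voice] turns the voiced velar stop into /k/ (voiceless velar stop), giving [ɾajɛk].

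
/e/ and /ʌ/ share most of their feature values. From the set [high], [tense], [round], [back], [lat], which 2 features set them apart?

[back], [tense]

/e/ is the mid front unrounded tense vowel and /ʌ/ is the mid back unrounded lax vowel. Both are [−high], [−round], [−lateral]. /e/ is [−back] while /ʌ/ is [+back]; /e/ is [+tense] while /ʌ/ is [−tense], so the distinguishing features are [back], [tense].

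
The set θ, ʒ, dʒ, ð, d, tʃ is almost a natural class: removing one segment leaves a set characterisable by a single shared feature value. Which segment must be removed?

/dʒ, θ, tʃ, ð, ʒ/ are all [+distributed], but /d/ (voiced alveolar stop) is [−distributed]. No other single segment can be removed to leave a set sharing one feature value that the removed segment lacks, so /d/ is the odd one out.

d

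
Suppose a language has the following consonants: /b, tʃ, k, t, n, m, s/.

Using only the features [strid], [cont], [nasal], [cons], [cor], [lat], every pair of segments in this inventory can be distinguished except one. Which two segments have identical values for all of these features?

b, k

On the given features, /b/ and /k/ have an identical profile: [−strident], [−continuant], [−nasal], [+consonantal], [−coronal], [−lateral]. No other two segments in the inventory coincide on all 6 features. (They do differ in [voice], [labial] and [dorsal], which are not among the given features.)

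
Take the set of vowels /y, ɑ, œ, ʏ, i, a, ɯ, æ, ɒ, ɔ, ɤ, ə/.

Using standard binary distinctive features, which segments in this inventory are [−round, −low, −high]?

Checking each segment against [−round], [−low], [−high]: /ɤ/ (mid back unrounded tense vowel), /ə/ (mid central vowel (schwa)) satisfy every feature; every other segment in the inventory fails at least one.

ɤ, ə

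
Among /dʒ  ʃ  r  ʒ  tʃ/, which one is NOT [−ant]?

r

/r/ is the alveolar trill, which is [+anterior]; the rest — /ʒ, ʃ, dʒ, tʃ/ — are [−anterior].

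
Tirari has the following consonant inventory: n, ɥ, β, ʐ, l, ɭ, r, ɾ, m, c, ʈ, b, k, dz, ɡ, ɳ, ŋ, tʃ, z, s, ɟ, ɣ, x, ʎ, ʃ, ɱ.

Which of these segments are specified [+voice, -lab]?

n, ʐ, l, ɭ, r, ɾ, dz, ɡ, ɳ, ŋ, z, ɟ, ɣ, ʎ

Checking each segment against [+voice], [-labial]: /n/ (alveolar nasal), /ʐ/ (voiced retroflex fricative), /l/ (alveolar lateral approximant), /ɭ/ (retroflex lateral approximant), /r/ (alveolar trill), /ɾ/ (alveolar tap), among others, satisfy every feature; every other segment in the inventory fails at least one.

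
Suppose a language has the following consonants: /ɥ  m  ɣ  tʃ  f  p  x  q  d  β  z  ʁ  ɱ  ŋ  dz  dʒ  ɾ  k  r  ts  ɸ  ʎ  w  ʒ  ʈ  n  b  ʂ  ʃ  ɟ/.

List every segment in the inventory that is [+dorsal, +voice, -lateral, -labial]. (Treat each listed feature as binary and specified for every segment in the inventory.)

Eliminate segments failing any feature: /ɥ, w/ are [+labial]; /m, tʃ, f, p, d, β, z, ɱ, dz, dʒ, ɾ, r, ts, ɸ, ʒ, ʈ, n, b, ʂ, ʃ/ are [-dorsal]; /x, q, k/ are [-voice]; /ʎ/ is [+lateral]. The remaining /ɣ, ʁ, ŋ, ɟ/ satisfy [+dorsal], [+voice], [-lateral], [-labial].

ɣ, ʁ, ŋ, ɟ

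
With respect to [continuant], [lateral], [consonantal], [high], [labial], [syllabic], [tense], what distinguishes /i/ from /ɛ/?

[high], [tense]

/i/ (high front unrounded tense vowel) and /ɛ/ (mid front unrounded lax vowel) agree on [+continuant], [−lateral], [−consonantal], [−labial], [+syllabic]. They differ on [high] (/i/ [+], /ɛ/ [−]), [tense] (/i/ [+], /ɛ/ [−]).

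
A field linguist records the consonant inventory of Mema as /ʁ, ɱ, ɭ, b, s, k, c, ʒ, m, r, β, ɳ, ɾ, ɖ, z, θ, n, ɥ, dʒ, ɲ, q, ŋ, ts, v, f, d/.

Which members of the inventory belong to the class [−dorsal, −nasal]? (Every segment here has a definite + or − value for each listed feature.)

ɭ, b, s, ʒ, r, β, ɾ, ɖ, z, θ, dʒ, ts, v, f, d

Eliminate segments failing any feature: /ʁ, k, c, ɥ, ɲ, q, ŋ/ are [+dorsal]; /ɱ, m, ɳ, n/ are [+nasal]. The remaining /ɭ, b, s, ʒ, r, β, ɾ, ɖ, z, θ, dʒ, ts, v, f, d/ satisfy [−dorsal], [−nasal].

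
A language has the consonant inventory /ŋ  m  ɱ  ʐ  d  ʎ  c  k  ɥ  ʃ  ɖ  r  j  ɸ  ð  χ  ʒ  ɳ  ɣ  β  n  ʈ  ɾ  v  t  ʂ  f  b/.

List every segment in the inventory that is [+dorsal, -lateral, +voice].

ŋ, ɥ, j, ɣ

Among the inventory, the [+dorsal] segments are /ŋ, ʎ, c, k, ɥ, j, χ, ɣ/.
Then [-lateral] gives /ŋ, c, k, ɥ, j, χ, ɣ/.
Among these, [+voice] leaves /ŋ, ɥ, j, ɣ/.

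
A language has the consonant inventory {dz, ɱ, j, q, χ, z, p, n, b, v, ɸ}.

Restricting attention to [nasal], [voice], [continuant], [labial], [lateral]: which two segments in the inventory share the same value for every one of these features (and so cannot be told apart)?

Both /z/ and /j/ are [−nasal], [+voice], [+continuant], [−labial], [−lateral]. Since the list omits [sonorant], [strident] and [dorsal] — which do distinguish the voiced alveolar fricative from the palatal glide — this pair collapses; all other pairs remain distinct.

z, j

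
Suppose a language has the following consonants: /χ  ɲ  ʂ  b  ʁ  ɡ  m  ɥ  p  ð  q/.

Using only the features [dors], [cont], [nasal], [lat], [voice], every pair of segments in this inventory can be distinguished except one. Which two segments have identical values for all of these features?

ɥ, ʁ

/ɥ/ (labial-palatal glide) and /ʁ/ (voiced uvular fricative) are both [+dorsal], [+continuant], [−nasal], [−lateral], [+voice], so none of the listed features separates them. (They do differ in [labial], [round], [high] and [back], which are not among the given features.) Every other pair in the inventory differs on at least one listed feature.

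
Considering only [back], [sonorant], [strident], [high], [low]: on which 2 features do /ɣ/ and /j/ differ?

[sonorant], [back]

/ɣ/ is the voiced velar fricative and /j/ is the palatal glide. Both are [-strident], [+high], [-low]. /ɣ/ is [-sonorant] while /j/ is [+sonorant]; /ɣ/ is [+back] while /j/ is [-back], so the distinguishing features are [sonorant], [back].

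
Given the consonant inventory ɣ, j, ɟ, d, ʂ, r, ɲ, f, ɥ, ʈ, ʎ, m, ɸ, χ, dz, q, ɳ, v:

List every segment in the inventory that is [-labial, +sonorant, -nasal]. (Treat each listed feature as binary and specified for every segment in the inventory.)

j, r, ʎ

The [-labial] segments are /ɣ, j, ɟ, d, ʂ, r, ɲ, ʈ, ʎ, χ, dz, q, ɳ/.
Intersecting with [+sonorant] gives /j, r, ɲ, ʎ, ɳ/.
Among these, [-nasal] leaves /j, r, ʎ/.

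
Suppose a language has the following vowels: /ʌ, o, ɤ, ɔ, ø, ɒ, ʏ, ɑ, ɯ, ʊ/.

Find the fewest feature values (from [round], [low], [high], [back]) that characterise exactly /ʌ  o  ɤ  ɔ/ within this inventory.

[−high, −low, +back]

Every target segment is [−high], [−low], [+back]; each remaining inventory member fails at least one of these. Each conjunct is needed — [−low, +back] alone would also admit /ɯ, ʊ/; [−high, +back] alone would also admit /ɒ, ɑ/; [−high, −low] alone would also admit /ø/ — and no other combination of two listed features has exactly this extension, so three is the minimum.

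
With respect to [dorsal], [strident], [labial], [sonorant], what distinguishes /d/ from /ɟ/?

/d/ (voiced alveolar stop) and /ɟ/ (voiced palatal stop) agree on [-strident], [-labial], [-sonorant]. They differ on [dorsal] (/d/ [-], /ɟ/ [+]).

[dorsal]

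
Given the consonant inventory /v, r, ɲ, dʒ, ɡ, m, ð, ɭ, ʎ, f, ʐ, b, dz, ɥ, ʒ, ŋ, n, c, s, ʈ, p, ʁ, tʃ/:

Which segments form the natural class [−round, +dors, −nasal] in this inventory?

ɡ, ʎ, c, ʁ

Among the inventory, the [−round] segments are /v, r, ɲ, dʒ, ɡ, m, ð, ɭ, ʎ, f, ʐ, b, dz, ʒ, ŋ, n, c, s, ʈ, p, ʁ, tʃ/.
Among these, [+dorsal] gives /ɲ, ɡ, ʎ, ŋ, c, ʁ/.
Within that set, [−nasal] leaves /ɡ, ʎ, c, ʁ/.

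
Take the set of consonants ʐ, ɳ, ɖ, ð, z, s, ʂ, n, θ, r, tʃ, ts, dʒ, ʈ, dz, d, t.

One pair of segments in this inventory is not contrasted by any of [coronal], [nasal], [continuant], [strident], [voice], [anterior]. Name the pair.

Both /ð/ and /r/ are [+coronal], [−nasal], [+continuant], [−strident], [+voice], [+anterior]. Since the list omits [sonorant] — which does distinguish the voiced dental fricative from the alveolar trill — this pair collapses; all other pairs remain distinct.

ð, r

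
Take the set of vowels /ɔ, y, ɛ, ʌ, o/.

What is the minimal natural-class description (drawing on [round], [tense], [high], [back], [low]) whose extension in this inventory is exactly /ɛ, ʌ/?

/ɛ, ʌ/ are exactly the [-round] segments in the inventory, so a single feature suffices.

[-round]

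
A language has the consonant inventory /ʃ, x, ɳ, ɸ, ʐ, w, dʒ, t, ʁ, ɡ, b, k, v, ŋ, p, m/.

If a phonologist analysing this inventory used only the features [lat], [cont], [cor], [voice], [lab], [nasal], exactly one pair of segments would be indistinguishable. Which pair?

w, v

/w/ (labial-velar glide) and /v/ (voiced labiodental fricative) are both [−lateral], [+continuant], [−coronal], [+voice], [+labial], [−nasal], so none of the listed features separates them. (They do differ in [sonorant], [round] and [dorsal], which are not among the given features.) Every other pair in the inventory differs on at least one listed feature.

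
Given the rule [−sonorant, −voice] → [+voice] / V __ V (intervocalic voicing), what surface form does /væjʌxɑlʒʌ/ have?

Only /x/ occurs between two vowels (/ʌ/ __ /ɑ/) and matches the structural description. It is a voiceless velar fricative, so [−sonorant, −voice] holds; changing it to [+voice] with all other features held fixed yields /ɣ/ (voiced velar fricative). No other segment meets both the structural description and the environment, so the output is [væjʌɣɑlʒʌ].

[væjʌɣɑlʒʌ]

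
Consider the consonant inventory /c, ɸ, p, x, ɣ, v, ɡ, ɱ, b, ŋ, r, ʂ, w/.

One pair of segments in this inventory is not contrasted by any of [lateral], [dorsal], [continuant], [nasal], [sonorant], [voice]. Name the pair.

ʂ, ɸ

/ʂ/ (voiceless retroflex fricative) and /ɸ/ (voiceless bilabial fricative) are both [−lateral], [−dorsal], [+continuant], [−nasal], [−sonorant], [−voice], so none of the listed features separates them. (They do differ in [strident], [labial] and [coronal], which are not among the given features.) Every other pair in the inventory differs on at least one listed feature.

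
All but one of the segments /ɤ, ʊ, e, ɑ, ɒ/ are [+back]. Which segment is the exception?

e

/ɒ, ɤ, ɑ, ʊ/ are all [+back]; /e/ (mid front unrounded tense vowel) is [−back].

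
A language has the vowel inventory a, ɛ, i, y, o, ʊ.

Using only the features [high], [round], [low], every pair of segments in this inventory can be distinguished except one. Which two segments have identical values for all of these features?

On the given features, /ʊ/ and /y/ have an identical profile: [+high], [+round], [−low]. No other two segments in the inventory coincide on all 3 features. (They do differ in [back] and [tense], which are not among the given features.)

ʊ, y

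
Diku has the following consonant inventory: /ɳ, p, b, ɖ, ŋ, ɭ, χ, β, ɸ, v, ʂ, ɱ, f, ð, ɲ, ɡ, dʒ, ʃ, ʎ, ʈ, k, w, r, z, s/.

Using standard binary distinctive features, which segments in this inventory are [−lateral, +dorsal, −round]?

Eliminate segments failing any feature: /ɳ, p, b, ɖ, β, ɸ, v, ʂ, ɱ, f, ð, dʒ, ʃ, ʈ, r, z, s/ are [−dorsal]; /ɭ, ʎ/ are [+lateral]; /w/ is [+round]. The remaining /ŋ, χ, ɲ, ɡ, k/ satisfy [−lateral], [+dorsal], [−round].

ŋ, χ, ɲ, ɡ, k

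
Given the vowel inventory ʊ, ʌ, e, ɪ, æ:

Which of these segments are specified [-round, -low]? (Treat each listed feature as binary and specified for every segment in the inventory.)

ʌ, e, ɪ

Eliminate segments failing any feature: /ʊ/ is [+round]; /æ/ is [+low]. The remaining /ʌ, e, ɪ/ satisfy [-round], [-low].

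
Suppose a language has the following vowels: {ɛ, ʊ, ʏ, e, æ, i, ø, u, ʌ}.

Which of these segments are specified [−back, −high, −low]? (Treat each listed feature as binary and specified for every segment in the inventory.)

ɛ, e, ø

The [−back] segments are /ɛ, ʏ, e, æ, i, ø/.
Within that set, [−high] gives /ɛ, e, æ, ø/.
Intersecting with [−low] leaves /ɛ, e, ø/.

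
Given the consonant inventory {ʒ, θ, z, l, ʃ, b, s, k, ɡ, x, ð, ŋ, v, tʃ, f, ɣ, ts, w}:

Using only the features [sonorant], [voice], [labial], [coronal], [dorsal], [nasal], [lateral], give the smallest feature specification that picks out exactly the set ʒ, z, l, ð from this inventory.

[+voice, +coronal]

Every target segment is [+voice], [+coronal]; each remaining inventory member fails at least one of these. Each conjunct is needed — [+coronal] alone would also admit /θ, ʃ, s, tʃ, …/; [+voice] alone would also admit /b, ɡ, ŋ, v, …/ — and no other single listed feature has exactly this extension, so two is the minimum.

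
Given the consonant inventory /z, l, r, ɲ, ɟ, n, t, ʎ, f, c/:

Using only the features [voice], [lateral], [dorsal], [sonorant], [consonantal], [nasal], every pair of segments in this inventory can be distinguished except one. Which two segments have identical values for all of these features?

Both /t/ and /f/ are [-voice], [-lateral], [-dorsal], [-sonorant], [+consonantal], [-nasal]. Since the list omits [continuant], [labial] and [coronal] — which do distinguish the voiceless alveolar stop from the voiceless labiodental fricative — this pair collapses; all other pairs remain distinct.

t, f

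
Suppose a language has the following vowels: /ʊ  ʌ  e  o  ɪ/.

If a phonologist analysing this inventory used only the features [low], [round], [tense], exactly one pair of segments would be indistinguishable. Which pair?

ɪ, ʌ

Both /ɪ/ and /ʌ/ are [-low], [-round], [-tense]. Since the list omits [high] and [back] — which do distinguish the high front unrounded lax vowel from the mid back unrounded lax vowel — this pair collapses; all other pairs remain distinct.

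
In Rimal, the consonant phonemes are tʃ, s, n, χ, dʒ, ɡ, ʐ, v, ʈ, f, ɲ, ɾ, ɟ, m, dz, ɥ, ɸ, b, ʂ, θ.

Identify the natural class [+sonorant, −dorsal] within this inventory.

Eliminate segments failing any feature: /tʃ, s, χ, dʒ, ɡ, ʐ, v, ʈ, f, ɟ, dz, ɸ, b, ʂ, θ/ are [−sonorant]; /ɲ, ɥ/ are [+dorsal]. The remaining /n, ɾ, m/ satisfy [+sonorant], [−dorsal].

n, ɾ, m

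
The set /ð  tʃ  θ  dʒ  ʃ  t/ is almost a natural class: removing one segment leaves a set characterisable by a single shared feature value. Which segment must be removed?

The remaining segments after removing /t/ share [+distributed]; /t/ (voiceless alveolar stop) is [−distributed]. For every other candidate removal, the leftover set fails to share any single feature value that the removed segment lacks.

t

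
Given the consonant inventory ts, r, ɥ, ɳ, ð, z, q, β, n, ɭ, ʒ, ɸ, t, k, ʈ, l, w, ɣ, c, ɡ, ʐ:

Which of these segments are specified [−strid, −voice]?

q, ɸ, t, k, ʈ, c

Checking each segment against [−strident], [−voice]: /q/ (voiceless uvular stop), /ɸ/ (voiceless bilabial fricative), /t/ (voiceless alveolar stop), /k/ (voiceless velar stop), /ʈ/ (voiceless retroflex stop), /c/ (voiceless palatal stop) satisfy every feature; every other segment in the inventory fails at least one.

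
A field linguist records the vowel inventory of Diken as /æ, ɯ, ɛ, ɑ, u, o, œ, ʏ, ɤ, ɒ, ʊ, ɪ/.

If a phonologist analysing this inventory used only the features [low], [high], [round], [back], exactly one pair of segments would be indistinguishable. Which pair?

u, ʊ

Both /u/ and /ʊ/ are [−low], [+high], [+round], [+back]. Since the list omits [tense] — which does distinguish the high back rounded tense vowel from the high back rounded lax vowel — this pair collapses; all other pairs remain distinct.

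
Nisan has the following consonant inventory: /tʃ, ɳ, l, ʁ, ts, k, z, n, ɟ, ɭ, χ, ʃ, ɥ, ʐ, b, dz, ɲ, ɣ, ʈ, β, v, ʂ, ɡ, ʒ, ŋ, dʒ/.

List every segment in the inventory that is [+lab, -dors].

b, β, v

Eliminate segments failing any feature: /tʃ, ɳ, l, ʁ, ts, k, z, n, ɟ, ɭ, χ, ʃ, ʐ, dz, ɲ, ɣ, ʈ, ʂ, ɡ, ʒ, ŋ, dʒ/ are [-labial]; /ɥ/ is [+dorsal]. The remaining /b, β, v/ satisfy [+labial], [-dorsal].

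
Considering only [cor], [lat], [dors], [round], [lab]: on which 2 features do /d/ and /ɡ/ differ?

/d/ (voiced alveolar stop) and /ɡ/ (voiced velar stop) agree on [−lateral], [−round], [−labial]. They differ on [coronal] (/d/ [+], /ɡ/ [−]), [dorsal] (/d/ [−], /ɡ/ [+]).

[coronal], [dorsal]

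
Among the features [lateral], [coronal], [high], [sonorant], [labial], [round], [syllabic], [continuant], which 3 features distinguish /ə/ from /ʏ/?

[labial], [round], [high]

The two segments share [−lateral], [−coronal], [+sonorant], [+syllabic], [+continuant]. The only features from the list on which they differ: /ə/ is [−labial] while /ʏ/ is [+labial]; /ə/ is [−round] while /ʏ/ is [+round]; /ə/ is [−high] while /ʏ/ is [+high].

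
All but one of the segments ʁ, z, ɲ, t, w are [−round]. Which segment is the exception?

w

/t, z, ʁ, ɲ/ are all [−round]; /w/ (labial-velar glide) is [+round].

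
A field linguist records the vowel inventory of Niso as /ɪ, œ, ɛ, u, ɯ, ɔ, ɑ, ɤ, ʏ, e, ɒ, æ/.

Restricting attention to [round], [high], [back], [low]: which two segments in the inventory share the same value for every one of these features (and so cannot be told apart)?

/ɛ/ (mid front unrounded lax vowel) and /e/ (mid front unrounded tense vowel) are both [−round], [−high], [−back], [−low], so none of the listed features separates them. (They do differ in [tense], which is not among the given features.) Every other pair in the inventory differs on at least one listed feature.

ɛ, e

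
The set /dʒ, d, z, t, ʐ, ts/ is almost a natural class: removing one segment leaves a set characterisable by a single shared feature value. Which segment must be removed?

dʒ

/z, d, ʐ, ts, t/ are all [−distributed], but /dʒ/ (voiced postalveolar affricate) is [+distributed]. No other single segment can be removed to leave a set sharing one feature value that the removed segment lacks, so /dʒ/ is the odd one out.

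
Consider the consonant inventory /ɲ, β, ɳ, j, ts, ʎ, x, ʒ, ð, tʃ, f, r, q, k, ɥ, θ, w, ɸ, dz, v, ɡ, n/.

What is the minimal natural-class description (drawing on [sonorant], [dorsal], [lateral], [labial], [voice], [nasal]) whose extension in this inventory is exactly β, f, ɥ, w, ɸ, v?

[+labial]

Every target segment is [+labial] and no other inventory member is, so one feature is enough.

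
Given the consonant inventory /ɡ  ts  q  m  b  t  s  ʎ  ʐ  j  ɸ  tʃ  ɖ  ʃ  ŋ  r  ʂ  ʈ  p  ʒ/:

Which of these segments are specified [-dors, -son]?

Eliminate segments failing any feature: /ɡ, q, ʎ, j, ŋ/ are [+dorsal]; /m, r/ are [+sonorant]. The remaining /ts, b, t, s, ʐ, ɸ, tʃ, ɖ, ʃ, ʂ, ʈ, p, ʒ/ satisfy [-dorsal], [-sonorant].

ts, b, t, s, ʐ, ɸ, tʃ, ɖ, ʃ, ʂ, ʈ, p, ʒ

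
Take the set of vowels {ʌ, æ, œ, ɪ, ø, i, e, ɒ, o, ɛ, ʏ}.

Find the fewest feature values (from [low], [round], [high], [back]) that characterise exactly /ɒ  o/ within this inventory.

/ɒ, o/ are all [+back], [+round], and no other segment in the inventory matches both values. Dropping any one of them over-generates: [+round] alone would also admit /œ, ø, ʏ/; [+back] alone would also admit /ʌ/. No other single listed feature picks out exactly this set either, so fewer than two features will not do.

[+back, +round]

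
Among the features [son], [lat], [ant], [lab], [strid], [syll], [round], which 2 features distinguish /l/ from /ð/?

[sonorant], [lateral]

/l/ (alveolar lateral approximant) and /ð/ (voiced dental fricative) agree on [+anterior], [−labial], [−strident], [−syllabic], [−round]. They differ on [sonorant] (/l/ [+], /ð/ [−]), [lateral] (/l/ [+], /ð/ [−]).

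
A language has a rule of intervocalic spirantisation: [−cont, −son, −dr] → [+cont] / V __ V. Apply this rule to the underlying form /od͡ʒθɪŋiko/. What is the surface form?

[od͡ʒθɪŋixo]

/k/ satisfies [−cont, −son, −dr] and sits in V __ V. The [+continuant] counterpart of the voiceless velar stop is /x/. Other segments in /od͡ʒθɪŋiko/ either fail the structural description or are not in the environment, so the surface form is [od͡ʒθɪŋixo].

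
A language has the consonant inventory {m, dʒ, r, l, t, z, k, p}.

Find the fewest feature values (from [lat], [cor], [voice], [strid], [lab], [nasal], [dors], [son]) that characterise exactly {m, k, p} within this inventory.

The target set is precisely the extension of [−coronal] in this inventory.

[−cor]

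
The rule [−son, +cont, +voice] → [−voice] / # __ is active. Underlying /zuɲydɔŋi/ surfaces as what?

[suɲydɔŋi]

Only the initial segment /z/ is both word-initial and matches the structural description. It is a voiced alveolar fricative, so [−son, +cont, +voice] holds; changing it to [−voice] with all other features held fixed yields /s/ (voiceless alveolar fricative). No other segment meets both the structural description and the environment, so the output is [suɲydɔŋi].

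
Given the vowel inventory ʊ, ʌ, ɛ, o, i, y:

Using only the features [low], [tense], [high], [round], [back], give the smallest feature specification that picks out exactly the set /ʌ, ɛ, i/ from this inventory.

[−round]

/ʌ, ɛ, i/ are exactly the [−round] segments in the inventory, so a single feature suffices.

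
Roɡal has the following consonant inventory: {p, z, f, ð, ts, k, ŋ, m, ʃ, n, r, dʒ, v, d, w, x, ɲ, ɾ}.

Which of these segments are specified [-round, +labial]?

Checking each segment against [-round], [+labial]: /p/ (voiceless bilabial stop), /f/ (voiceless labiodental fricative), /m/ (bilabial nasal), /v/ (voiced labiodental fricative) satisfy every feature; every other segment in the inventory fails at least one.

p, f, m, v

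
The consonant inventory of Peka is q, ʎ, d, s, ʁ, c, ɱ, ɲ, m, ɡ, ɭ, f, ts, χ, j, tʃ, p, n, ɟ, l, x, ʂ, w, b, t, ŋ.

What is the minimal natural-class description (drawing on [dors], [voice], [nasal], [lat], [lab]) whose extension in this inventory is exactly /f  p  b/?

[−nasal, +lab, −dors]

The class [−nasal], [+labial], [−dorsal] has exactly /f, p, b/ as its extension in this inventory. No smaller conjunction from the listed features achieves this: [+labial, −dorsal] alone would also admit /ɱ, m/; [−nasal, −dorsal] alone would also admit /d, s, ɭ, ts, …/; [−nasal, +labial] alone would also admit /w/; and checking the remaining two-feature bundles turns up none with this extension.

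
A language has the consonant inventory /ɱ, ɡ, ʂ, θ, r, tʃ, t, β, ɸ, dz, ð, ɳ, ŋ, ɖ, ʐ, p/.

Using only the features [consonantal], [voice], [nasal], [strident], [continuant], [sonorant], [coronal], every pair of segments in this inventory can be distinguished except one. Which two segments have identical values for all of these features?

/ŋ/ (velar nasal) and /ɱ/ (labiodental nasal) are both [+consonantal], [+voice], [+nasal], [−strident], [−continuant], [+sonorant], [−coronal], so none of the listed features separates them. (They do differ in [labial] and [dorsal], which are not among the given features.) Every other pair in the inventory differs on at least one listed feature.

ŋ, ɱ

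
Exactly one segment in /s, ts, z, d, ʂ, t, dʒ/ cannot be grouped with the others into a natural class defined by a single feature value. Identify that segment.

[distributed] groups all but one: /ʂ, z, t, s, d, ts/ share [-distributed] while /dʒ/ (voiced postalveolar affricate) alone is [+distributed]. Removing any other segment would not leave a single-feature class that excludes it.

dʒ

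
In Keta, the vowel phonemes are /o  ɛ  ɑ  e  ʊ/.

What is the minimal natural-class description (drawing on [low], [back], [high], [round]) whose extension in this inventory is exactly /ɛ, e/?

[-back]

The target set is precisely the extension of [-back] in this inventory.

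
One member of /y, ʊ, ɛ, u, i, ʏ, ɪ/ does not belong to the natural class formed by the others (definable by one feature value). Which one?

The remaining segments after removing /ɛ/ share [+high]; /ɛ/ (mid front unrounded lax vowel) is [-high]. For every other candidate removal, the leftover set fails to share any single feature value that the removed segment lacks.

ɛ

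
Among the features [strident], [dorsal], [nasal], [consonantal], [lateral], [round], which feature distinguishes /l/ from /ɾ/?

/l/ is the alveolar lateral approximant and /ɾ/ is the alveolar tap. Both are [-strident], [-dorsal], [-nasal], [+consonantal], [-round]. /l/ is [+lateral] while /ɾ/ is [-lateral], so the distinguishing feature is [lateral].

[lateral]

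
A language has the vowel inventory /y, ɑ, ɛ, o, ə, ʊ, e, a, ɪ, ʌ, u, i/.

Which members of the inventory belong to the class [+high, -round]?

ɪ, i

Eliminate segments failing any feature: /y, ʊ, u/ are [+round]; /ɑ, ɛ, o, ə, e, a, ʌ/ are [-high]. The remaining /ɪ, i/ satisfy [+high], [-round].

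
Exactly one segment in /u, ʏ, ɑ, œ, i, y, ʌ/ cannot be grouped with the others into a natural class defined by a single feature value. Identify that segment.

ɑ

The remaining segments after removing /ɑ/ share [−low]; /ɑ/ (low back unrounded vowel) is [+low]. For every other candidate removal, the leftover set fails to share any single feature value that the removed segment lacks.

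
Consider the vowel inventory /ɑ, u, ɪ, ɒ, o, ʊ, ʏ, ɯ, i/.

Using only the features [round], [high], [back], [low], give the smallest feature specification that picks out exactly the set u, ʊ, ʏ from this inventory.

[+high, +round]

/u, ʊ, ʏ/ are all [+high], [+round], and no other segment in the inventory matches both values. Dropping any one of them over-generates: [+round] alone would also admit /ɒ, o/; [+high] alone would also admit /ɪ, ɯ, i/. No other single listed feature picks out exactly this set either, so fewer than two features will not do.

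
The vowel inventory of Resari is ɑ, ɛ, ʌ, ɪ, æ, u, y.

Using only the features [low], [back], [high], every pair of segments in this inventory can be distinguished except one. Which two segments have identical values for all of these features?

Both /y/ and /ɪ/ are [−low], [−back], [+high]. Since the list omits [labial], [round] and [tense] — which do distinguish the high front rounded tense vowel from the high front unrounded lax vowel — this pair collapses; all other pairs remain distinct.

y, ɪ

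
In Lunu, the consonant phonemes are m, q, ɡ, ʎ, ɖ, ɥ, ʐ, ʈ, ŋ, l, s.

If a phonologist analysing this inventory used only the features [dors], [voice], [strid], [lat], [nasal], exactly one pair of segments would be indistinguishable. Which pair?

On the given features, /ɡ/ and /ɥ/ have an identical profile: [+dorsal], [+voice], [−strident], [−lateral], [−nasal]. No other two segments in the inventory coincide on all 5 features. (They do differ in [sonorant], [continuant], [labial], [round] and [back], which are not among the given features.)

ɡ, ɥ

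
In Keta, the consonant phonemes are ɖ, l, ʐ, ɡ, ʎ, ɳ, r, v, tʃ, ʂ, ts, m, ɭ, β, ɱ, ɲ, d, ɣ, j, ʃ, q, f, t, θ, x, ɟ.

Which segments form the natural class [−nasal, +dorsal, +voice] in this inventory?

ɡ, ʎ, ɣ, j, ɟ

Checking each segment against [−nasal], [+dorsal], [+voice]: /ɡ/ (voiced velar stop), /ʎ/ (palatal lateral approximant), /ɣ/ (voiced velar fricative), /j/ (palatal glide), /ɟ/ (voiced palatal stop) satisfy every feature; every other segment in the inventory fails at least one.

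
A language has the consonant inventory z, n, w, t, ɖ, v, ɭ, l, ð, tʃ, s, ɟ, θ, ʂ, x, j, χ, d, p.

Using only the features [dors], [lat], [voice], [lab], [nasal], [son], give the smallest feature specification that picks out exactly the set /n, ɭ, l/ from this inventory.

/n, ɭ, l/ are all [+sonorant], [−dorsal], and no other segment in the inventory matches both values. Dropping any one of them over-generates: [−dorsal] alone would also admit /z, t, ɖ, v, …/; [+sonorant] alone would also admit /w, j/. No other single listed feature picks out exactly this set either, so fewer than two features will not do.

[+son, −dors]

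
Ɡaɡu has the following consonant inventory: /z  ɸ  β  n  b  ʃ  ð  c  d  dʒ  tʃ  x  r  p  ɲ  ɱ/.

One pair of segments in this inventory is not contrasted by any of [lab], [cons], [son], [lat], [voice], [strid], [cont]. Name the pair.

On the given features, /ɲ/ and /n/ have an identical profile: [−labial], [+consonantal], [+sonorant], [−lateral], [+voice], [−strident], [−continuant]. No other two segments in the inventory coincide on all 7 features. (They do differ in [dorsal], which is not among the given features.)

ɲ, n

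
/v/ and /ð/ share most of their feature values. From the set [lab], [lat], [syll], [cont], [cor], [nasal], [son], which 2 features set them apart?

The two segments share [−lateral], [−syllabic], [+continuant], [−nasal], [−sonorant]. The only features from the list on which they differ: /v/ is [+labial] while /ð/ is [−labial]; /v/ is [−coronal] while /ð/ is [+coronal].

[labial], [coronal]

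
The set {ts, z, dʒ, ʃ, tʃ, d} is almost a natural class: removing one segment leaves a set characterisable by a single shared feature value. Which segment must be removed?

d

/dʒ, ʃ, ts, z, tʃ/ are all [+strident], but /d/ (voiced alveolar stop) is [−strident]. No other single segment can be removed to leave a set sharing one feature value that the removed segment lacks, so /d/ is the odd one out.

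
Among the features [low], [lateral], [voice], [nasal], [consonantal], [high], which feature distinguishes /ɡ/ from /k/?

[voice]

The two segments share [-low], [-lateral], [-nasal], [+consonantal], [+high]. The only feature from the list on which they differ: /ɡ/ is [+voice] while /k/ is [-voice].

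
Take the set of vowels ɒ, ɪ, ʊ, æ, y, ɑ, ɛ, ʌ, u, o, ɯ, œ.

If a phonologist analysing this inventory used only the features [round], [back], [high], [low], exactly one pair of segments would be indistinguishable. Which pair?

Both /u/ and /ʊ/ are [+round], [+back], [+high], [−low]. Since the list omits [tense] — which does distinguish the high back rounded tense vowel from the high back rounded lax vowel — this pair collapses; all other pairs remain distinct.

u, ʊ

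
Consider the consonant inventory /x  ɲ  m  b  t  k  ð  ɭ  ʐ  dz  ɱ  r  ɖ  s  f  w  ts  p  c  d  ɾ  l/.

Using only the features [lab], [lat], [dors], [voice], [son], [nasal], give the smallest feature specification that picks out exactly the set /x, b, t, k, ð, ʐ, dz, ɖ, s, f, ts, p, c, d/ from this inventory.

/x, b, t, k, ð, ʐ, dz, ɖ, s, f, ts, p, c, d/ are exactly the [-sonorant] segments in the inventory, so a single feature suffices.

[-son]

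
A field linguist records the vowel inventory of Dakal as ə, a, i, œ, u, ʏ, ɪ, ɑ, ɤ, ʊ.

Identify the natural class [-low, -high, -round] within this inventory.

ə, ɤ

Eliminate segments failing any feature: /a, ɑ/ are [+low]; /i, u, ʏ, ɪ, ʊ/ are [+high]; /œ/ is [+round]. The remaining /ə, ɤ/ satisfy [-low], [-high], [-round].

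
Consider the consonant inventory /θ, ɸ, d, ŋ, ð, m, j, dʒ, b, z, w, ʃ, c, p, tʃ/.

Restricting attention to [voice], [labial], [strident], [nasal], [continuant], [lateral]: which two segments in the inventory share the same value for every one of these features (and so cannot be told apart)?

On the given features, /ð/ and /j/ have an identical profile: [+voice], [−labial], [−strident], [−nasal], [+continuant], [−lateral]. No other two segments in the inventory coincide on all 6 features. (They do differ in [sonorant] and [dorsal], which are not among the given features.)

ð, j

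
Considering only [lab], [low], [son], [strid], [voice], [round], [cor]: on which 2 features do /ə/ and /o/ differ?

/ə/ is the mid central vowel (schwa) and /o/ is the mid back rounded tense vowel. Both are [−low], [+sonorant], [−strident], [+voice], [−coronal]. /ə/ is [−labial] while /o/ is [+labial]; /ə/ is [−round] while /o/ is [+round], so the distinguishing features are [labial], [round].

[labial], [round]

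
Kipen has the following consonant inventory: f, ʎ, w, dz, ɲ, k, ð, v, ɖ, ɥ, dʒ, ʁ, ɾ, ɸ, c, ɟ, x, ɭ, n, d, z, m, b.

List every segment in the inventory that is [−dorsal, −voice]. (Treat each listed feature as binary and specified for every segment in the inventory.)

f, ɸ

Eliminate segments failing any feature: /ʎ, w, ɲ, k, ɥ, ʁ, c, ɟ, x/ are [+dorsal]; /dz, ð, v, ɖ, dʒ, ɾ, ɭ, n, d, z, m, b/ are [+voice]. The remaining /f, ɸ/ satisfy [−dorsal], [−voice].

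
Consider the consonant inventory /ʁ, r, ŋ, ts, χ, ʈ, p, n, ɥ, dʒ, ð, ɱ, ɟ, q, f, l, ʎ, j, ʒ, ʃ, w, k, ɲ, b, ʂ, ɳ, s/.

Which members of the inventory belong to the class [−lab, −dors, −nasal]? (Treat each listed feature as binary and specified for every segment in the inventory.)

r, ts, ʈ, dʒ, ð, l, ʒ, ʃ, ʂ, s

Eliminate segments failing any feature: /ʁ, ŋ, χ, ɟ, q, ʎ, j, k, ɲ/ are [+dorsal]; /p, ɥ, ɱ, f, w, b/ are [+labial]; /n, ɳ/ are [+nasal]. The remaining /r, ts, ʈ, dʒ, ð, l, ʒ, ʃ, ʂ, s/ satisfy [−labial], [−dorsal], [−nasal].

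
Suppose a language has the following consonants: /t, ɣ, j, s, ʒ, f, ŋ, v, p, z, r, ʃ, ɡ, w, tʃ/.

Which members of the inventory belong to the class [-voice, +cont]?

s, f, ʃ

First, the [-voice] segments are /t, s, f, p, ʃ, tʃ/.
Intersecting with [+continuant] leaves /s, f, ʃ/.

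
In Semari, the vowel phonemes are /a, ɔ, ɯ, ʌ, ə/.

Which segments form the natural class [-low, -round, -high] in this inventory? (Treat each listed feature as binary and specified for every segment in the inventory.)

Checking each segment against [-low], [-round], [-high]: /ʌ/ (mid back unrounded lax vowel), /ə/ (mid central vowel (schwa)) satisfy every feature; every other segment in the inventory fails at least one.

ʌ, ə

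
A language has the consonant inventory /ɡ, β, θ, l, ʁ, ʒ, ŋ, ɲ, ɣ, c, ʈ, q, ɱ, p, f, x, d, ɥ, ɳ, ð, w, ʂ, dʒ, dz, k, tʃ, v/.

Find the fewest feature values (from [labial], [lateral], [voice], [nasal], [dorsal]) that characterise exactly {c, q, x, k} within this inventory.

[-voice, +dorsal]

The class [-voice], [+dorsal] has exactly /c, q, x, k/ as its extension in this inventory. No smaller conjunction from the listed features achieves this: [+dorsal] alone would also admit /ɡ, ʁ, ŋ, ɲ, …/; [-voice] alone would also admit /θ, ʈ, p, f, …/; and checking the remaining single features turns up none with this extension.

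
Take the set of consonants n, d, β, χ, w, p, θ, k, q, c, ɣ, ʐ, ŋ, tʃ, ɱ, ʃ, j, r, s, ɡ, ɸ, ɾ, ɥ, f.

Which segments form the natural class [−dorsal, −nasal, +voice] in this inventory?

Checking each segment against [−dorsal], [−nasal], [+voice]: /d/ (voiced alveolar stop), /β/ (voiced bilabial fricative), /ʐ/ (voiced retroflex fricative), /r/ (alveolar trill), /ɾ/ (alveolar tap) satisfy every feature; every other segment in the inventory fails at least one.

d, β, ʐ, r, ɾ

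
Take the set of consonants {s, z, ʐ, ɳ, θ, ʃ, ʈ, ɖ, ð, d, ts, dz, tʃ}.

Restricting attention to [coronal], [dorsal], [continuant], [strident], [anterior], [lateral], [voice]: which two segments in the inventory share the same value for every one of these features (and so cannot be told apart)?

/ɖ/ (voiced retroflex stop) and /ɳ/ (retroflex nasal) are both [+coronal], [-dorsal], [-continuant], [-strident], [-anterior], [-lateral], [+voice], so none of the listed features separates them. (They do differ in [sonorant] and [nasal], which are not among the given features.) Every other pair in the inventory differs on at least one listed feature.

ɖ, ɳ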